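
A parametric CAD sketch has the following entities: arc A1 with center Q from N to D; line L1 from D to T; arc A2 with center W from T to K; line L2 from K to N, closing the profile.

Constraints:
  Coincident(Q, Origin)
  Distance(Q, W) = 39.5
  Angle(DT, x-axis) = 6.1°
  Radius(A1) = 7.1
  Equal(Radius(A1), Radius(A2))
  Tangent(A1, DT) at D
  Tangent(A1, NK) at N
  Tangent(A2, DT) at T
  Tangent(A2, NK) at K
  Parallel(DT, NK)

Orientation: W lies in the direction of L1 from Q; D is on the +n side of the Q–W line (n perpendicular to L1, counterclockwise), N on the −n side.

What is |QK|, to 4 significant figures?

40.13

The slot axis is L1's direction at 6.1°, so u = (cos 6.1°, sin 6.1°) = (0.9943, 0.1063) and n = (−sin 6.1°, cos 6.1°) = (-0.1063, 0.9943). Q is at the origin and W lies 39.5 along u from Q, so W = 39.5·u = (39.28, 4.197). Tangency of A1 to both parallel lines with radius 7.1 puts D and N at Q ± 7.1·n: D = (-0.7545, 7.060), N = (0.7545, -7.060). Equal radii place T and K the same way about W: T = W + 7.1·n = (38.52, 11.26), K = W − 7.1·n = (40.03, -2.862). Then |QK| = |K − Q| = 40.13.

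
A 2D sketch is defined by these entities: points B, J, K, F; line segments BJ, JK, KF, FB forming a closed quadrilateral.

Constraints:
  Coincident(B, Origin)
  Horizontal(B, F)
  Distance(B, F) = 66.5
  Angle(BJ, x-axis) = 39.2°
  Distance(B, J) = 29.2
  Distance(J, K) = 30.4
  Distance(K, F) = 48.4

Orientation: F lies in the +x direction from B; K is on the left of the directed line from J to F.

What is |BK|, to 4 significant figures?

59.33

B is at the origin; BF is horizontal with |BF| = 66.5 and F in +x, so F = (66.5, 0). BJ runs at 39.2° with |BJ| = 29.2, so J = (22.63, 18.46). K is determined by |JK| = 30.4 and |KF| = 48.4 together: it lies at the intersection of circle(J, 30.4) and circle(F, 48.4). With |JF| = 47.60, the foot of the radical line on JF is 8.897 from J and the perpendicular offset is √(30.4² − 8.897²) = 29.07. Taking the left-of-JF solution: K = (42.10, 41.80).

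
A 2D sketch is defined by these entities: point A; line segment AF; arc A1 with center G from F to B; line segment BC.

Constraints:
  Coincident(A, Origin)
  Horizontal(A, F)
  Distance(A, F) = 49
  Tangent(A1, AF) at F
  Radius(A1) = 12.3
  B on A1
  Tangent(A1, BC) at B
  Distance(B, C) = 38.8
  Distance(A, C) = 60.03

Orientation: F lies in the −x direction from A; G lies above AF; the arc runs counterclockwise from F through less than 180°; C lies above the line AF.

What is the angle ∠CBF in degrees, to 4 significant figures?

137.5°

A is at the origin; AF is horizontal with |AF| = 49.0 and F on the −x side, so F = (-49.00, 0.000). Since A1 is tangent to AF there, GF ⟂ AF, so G = F + (0, 12.3) = (-49.00, 12.30). Since GB ⟂ BC (tangency), |GC| = √(12.3² + 38.8²) = 40.70 regardless of where B sits on A1. So C lies on both circle(A, 60.03) and circle(G, 40.70); the above-AF intersection is C = (-33.39, 49.89). B is the foot of the tangent from C: B = (-36.75, 11.23).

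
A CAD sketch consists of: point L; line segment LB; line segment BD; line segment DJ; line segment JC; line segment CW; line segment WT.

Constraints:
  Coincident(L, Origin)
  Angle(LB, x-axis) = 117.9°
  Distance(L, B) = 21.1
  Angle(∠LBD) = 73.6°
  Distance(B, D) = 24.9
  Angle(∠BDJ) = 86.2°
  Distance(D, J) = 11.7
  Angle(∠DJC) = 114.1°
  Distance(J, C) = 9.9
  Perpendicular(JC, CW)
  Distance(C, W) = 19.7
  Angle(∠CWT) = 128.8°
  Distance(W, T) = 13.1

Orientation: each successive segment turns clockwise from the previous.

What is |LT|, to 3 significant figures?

35.9

JC ⟂ CW, so CW runs at 122°; with |CW| = 19.7, W = (-2.70, 23.5). ∠CWT = 128.8° gives WT at 70.6° from the x-axis; with |WT| = 13.1, T = (1.65, 35.9). Then |LT| = |T − L| = 35.9.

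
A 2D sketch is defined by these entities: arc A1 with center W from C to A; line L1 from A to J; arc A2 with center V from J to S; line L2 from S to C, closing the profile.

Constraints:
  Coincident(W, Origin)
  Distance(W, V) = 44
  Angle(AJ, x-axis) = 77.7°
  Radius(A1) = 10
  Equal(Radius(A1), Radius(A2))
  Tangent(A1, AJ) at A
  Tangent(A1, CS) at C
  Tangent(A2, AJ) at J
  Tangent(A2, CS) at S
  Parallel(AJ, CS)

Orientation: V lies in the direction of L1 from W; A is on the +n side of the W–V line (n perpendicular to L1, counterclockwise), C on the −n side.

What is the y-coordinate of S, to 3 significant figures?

40.9

The slot axis is L1's direction at 77.7°, so u = (cos 77.7°, sin 77.7°) = (0.213, 0.977) and n = (−sin 77.7°, cos 77.7°) = (-0.977, 0.213). W is at the origin and V lies 44.0 along u from W, so V = 44.0·u = (9.37, 43.0). Tangency of A1 to both parallel lines with radius 10.0 puts A and C at W ± 10.0·n: A = (-9.77, 2.13), C = (9.77, -2.13). Equal radii place J and S the same way about V: J = V + 10.0·n = (-0.397, 45.1), S = V − 10.0·n = (19.1, 40.9). So S.y = 40.9.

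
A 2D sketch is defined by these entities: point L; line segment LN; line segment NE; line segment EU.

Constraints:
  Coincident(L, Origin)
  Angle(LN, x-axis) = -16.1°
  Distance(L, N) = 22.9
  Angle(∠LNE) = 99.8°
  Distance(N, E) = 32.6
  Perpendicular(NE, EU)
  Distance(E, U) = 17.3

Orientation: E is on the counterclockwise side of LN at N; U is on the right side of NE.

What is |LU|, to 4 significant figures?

54.05

∠LNE = 99.8°, so NE runs at -16.1° + (180° − 99.8°) = 64.10° from the x-axis; with |NE| = 32.6, E = N + 32.6·(cos 64.10°, sin 64.10°) = (36.24, 22.98). NE is perpendicular to EU; with |EU| = 17.3 on the right of NE, U = E + 17.3·(0.8996, -0.4368) = (51.80, 15.42). Then |LU| = |U − L| = 54.05.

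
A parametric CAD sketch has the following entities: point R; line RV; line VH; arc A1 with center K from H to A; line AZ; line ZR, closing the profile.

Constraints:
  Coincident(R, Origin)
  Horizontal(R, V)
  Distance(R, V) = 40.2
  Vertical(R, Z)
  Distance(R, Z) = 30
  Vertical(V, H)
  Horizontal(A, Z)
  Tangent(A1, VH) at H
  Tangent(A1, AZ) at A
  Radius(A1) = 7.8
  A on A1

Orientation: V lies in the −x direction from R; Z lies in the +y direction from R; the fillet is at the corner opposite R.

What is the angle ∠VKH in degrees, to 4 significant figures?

70.64°

R is at the origin; RV is horizontal with |RV| = 40.2 and V on the −x side, so V = (-40.20, 0.000). RZ is vertical with |RZ| = 30.0 and Z on the +y side, so Z = (0.000, 30.00). The virtual corner opposite R is at (-40.20, 30.00). Since A1 is tangent to VH there, KH ⟂ VH and tangency of A1 to AZ means the radius KA is perpendicular to AZ, with radius 7.8, so the center K sits 7.8 in from both sides at K = (-32.40, 22.20). That places the tangent points at H = (-40.20, 22.20) on VH and A = (-32.40, 30.00) on AZ. Then cos ∠VKH = KV·KH / (|KV||KH|), giving 70.64°.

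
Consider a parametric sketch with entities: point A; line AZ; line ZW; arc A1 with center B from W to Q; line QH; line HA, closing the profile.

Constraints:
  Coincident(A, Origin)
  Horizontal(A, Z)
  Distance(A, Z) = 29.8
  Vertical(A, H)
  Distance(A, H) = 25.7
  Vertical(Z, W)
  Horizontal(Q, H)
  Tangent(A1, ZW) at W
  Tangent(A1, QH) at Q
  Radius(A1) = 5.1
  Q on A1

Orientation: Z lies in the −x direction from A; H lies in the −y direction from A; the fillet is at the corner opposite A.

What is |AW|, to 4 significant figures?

36.23

A is at the origin; A and Z share the same y with |AZ| = 29.8 and Z on the −x side, so Z = (-29.80, 0.000). AH is vertical with |AH| = 25.7 and H on the −y side, so H = (0.000, -25.70). The virtual corner opposite A is at (-29.80, -25.70). The tangent condition forces BW to be normal to ZW and the tangent condition forces BQ to be normal to QH, with radius 5.1, so the center B sits 5.1 in from both sides at B = (-24.70, -20.60). That places the tangent points at W = (-29.80, -20.60) on ZW and Q = (-24.70, -25.70) on QH. Then |AW| = |W − A| = 36.23.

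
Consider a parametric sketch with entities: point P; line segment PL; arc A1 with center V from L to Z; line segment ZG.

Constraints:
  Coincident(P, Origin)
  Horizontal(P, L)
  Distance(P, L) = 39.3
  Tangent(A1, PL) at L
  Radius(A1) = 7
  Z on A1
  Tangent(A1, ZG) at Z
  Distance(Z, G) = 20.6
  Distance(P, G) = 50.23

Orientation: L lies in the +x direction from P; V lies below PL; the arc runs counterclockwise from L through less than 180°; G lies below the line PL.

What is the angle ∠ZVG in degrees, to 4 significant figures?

71.23°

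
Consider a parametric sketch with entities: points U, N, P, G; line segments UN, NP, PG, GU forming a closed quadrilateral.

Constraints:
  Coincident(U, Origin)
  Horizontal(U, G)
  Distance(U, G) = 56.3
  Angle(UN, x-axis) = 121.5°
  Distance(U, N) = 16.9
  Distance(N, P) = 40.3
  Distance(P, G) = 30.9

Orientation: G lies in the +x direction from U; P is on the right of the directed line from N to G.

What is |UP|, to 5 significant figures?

26.635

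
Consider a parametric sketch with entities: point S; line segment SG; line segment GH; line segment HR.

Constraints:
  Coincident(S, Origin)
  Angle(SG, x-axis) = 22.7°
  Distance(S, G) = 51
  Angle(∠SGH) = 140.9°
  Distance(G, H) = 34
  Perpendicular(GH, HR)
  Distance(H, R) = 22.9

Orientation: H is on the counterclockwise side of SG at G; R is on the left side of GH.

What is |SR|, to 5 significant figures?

74.159

∠SGH = 140.9°, so GH runs at 22.7° + (180° − 140.9°) = 61.800° from the x-axis; with |GH| = 34.0, H = G + 34.0·(cos 61.800°, sin 61.800°) = (63.116, 49.646). GH is perpendicular to HR; with |HR| = 22.9 on the left of GH, R = H + 22.9·(-0.88130, 0.47255) = (42.934, 60.467). Then |SR| = |R − S| = 74.159.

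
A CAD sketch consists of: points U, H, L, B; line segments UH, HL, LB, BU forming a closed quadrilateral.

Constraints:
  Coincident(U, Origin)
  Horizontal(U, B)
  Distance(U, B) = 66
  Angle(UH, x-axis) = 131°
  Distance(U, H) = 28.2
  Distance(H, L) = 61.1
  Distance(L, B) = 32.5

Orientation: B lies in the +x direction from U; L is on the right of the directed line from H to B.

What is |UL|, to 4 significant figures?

35.79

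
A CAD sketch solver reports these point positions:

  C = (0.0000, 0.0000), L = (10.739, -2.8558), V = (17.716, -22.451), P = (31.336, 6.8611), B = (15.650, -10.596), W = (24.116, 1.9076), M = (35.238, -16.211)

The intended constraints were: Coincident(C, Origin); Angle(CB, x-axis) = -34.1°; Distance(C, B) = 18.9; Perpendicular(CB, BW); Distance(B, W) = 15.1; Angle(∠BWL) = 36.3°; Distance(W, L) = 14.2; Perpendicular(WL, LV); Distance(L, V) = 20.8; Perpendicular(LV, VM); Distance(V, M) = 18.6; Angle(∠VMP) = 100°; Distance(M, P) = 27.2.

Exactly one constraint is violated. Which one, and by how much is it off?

Distance(M, P) = 27.2 — off by 3.80.

C = (0.00, 0.00) ✓; CB at -34.10° ✓; |CB| = 18.90 ✓; ∠(CB, BW) = 90.00° ✓; |BW| = 15.10 ✓; ∠BWL = 36.30° ✓; |WL| = 14.20 ✓; ∠(WL, LV) = 90.00° ✓; |LV| = 20.80 ✓; ∠(LV, VM) = 90.00° ✓; |VM| = 18.60 ✓; ∠VMP = 100.0° ✓; |MP| = 23.40 ✗.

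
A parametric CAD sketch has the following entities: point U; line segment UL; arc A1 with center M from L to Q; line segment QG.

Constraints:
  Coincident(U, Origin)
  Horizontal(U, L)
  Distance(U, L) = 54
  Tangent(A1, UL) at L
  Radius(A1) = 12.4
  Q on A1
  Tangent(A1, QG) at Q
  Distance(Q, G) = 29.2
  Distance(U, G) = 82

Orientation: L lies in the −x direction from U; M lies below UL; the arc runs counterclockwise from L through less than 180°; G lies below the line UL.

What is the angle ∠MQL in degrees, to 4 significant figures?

51.46°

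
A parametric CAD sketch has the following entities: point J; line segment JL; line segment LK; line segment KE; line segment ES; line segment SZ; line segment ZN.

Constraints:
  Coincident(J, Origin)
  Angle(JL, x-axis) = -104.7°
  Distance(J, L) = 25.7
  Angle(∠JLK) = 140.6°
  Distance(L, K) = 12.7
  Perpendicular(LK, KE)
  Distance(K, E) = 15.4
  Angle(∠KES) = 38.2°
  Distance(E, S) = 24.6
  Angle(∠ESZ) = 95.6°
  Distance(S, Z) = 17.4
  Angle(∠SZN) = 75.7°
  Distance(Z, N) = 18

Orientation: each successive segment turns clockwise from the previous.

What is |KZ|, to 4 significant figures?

16.19

J is at the origin; JL runs at -104.7° with length 25.7, so L = (-6.522, -24.86). ∠JLK = 140.6° gives LK at -144.1° from the x-axis; with |LK| = 12.7, K = (-16.81, -32.31). LK is perpendicular to KE, so KE runs at 125.9°; with |KE| = 15.4, E = (-25.84, -19.83). ∠KES = 38.2° gives ES at -15.90° from the x-axis; with |ES| = 24.6, S = (-2.180, -26.57). ∠ESZ = 95.6° gives SZ at -100.3° from the x-axis; with |SZ| = 17.4, Z = (-5.292, -43.69). Then |KZ| = |Z − K| = 16.19.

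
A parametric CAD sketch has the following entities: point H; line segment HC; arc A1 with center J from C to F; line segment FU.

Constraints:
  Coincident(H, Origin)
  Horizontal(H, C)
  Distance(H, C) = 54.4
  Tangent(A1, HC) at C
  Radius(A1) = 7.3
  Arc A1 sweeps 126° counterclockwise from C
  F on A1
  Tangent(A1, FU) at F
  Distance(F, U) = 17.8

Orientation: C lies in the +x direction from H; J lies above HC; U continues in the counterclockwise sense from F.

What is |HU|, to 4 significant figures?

56.21

On A1, C sits at bearing -90° from J; a 126° counterclockwise sweep puts F at bearing 36°, so F = J + 7.3·(cos 36°, sin 36°) = (60.31, 11.59). A1 meets FU tangentially, so JF is at right angles to FU, so FU runs along (−sin 36°, cos 36°); with |FU| = 17.8, U = (49.84, 25.99). Then |HU| = |U − H| = 56.21.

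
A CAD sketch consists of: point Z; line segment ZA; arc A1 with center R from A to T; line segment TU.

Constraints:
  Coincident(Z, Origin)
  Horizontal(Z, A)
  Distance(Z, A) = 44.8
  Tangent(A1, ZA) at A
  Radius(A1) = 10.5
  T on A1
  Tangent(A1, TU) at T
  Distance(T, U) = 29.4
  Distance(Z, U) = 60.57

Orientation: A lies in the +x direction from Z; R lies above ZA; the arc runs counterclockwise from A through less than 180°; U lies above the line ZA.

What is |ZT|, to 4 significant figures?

56.43

Checks: ∠(RA, AZ) = 90.00° ✓; |RT| = 10.50 ✓; ∠(RT, TU) = 90.00° ✓; |TU| = 29.40 ✓; |ZU| = 60.57 ✓.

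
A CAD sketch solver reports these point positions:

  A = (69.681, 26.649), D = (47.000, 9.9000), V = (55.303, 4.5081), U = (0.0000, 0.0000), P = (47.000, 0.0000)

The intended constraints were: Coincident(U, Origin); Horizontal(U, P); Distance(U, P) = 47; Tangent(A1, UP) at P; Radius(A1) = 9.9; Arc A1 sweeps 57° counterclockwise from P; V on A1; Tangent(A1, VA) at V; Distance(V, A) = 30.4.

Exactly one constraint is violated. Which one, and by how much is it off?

Distance(V, A) = 30.4 — off by 4.00.

U = (0.00, 0.00) ✓; U.y = 0.00, P.y = 0.00 ✓; |UP| = 47.00 ✓; ∠(DP, PU) = 90.00° ✓; |DP| = 9.900 ✓; bearing(D→V) − bearing(D→P) = 57.00° ✓; |DV| = 9.900 ✓; ∠(DV, VA) = 90.00° ✓; |VA| = 26.40 ✗.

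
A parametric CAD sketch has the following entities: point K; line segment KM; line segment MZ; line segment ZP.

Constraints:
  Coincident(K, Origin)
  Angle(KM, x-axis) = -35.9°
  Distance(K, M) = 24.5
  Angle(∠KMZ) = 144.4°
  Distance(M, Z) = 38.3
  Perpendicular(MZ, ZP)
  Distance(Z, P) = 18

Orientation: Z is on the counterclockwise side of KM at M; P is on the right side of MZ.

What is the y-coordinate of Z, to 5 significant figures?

-14.567

K is at the origin; KM runs at -35.9° with length 24.5, so M = 24.5·(cos -35.9°, sin -35.9°) = (19.846, -14.366). ∠KMZ = 144.4°, so MZ runs at -35.9° + (180° − 144.4°) = -0.30000° from the x-axis; with |MZ| = 38.3, Z = M + 38.3·(cos -0.30000°, sin -0.30000°) = (58.145, -14.567). So Z.y = -14.567.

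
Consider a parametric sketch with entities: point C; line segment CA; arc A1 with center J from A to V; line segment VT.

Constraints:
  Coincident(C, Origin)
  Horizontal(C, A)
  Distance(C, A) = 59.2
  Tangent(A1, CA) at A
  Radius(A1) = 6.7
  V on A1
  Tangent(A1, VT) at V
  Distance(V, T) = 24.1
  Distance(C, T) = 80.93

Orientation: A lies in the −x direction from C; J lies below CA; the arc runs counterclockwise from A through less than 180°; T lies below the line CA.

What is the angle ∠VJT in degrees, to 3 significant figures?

74.5°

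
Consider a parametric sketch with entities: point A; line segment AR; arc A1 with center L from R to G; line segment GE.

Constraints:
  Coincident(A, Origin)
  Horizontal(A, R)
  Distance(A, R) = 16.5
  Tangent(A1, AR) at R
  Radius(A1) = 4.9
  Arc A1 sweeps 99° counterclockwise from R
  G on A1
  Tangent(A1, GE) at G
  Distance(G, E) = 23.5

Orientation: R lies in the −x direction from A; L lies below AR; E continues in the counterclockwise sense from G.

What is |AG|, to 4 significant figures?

22.08

A is at the origin; AR is horizontal with |AR| = 16.5 and R on the −x side, so R = (-16.50, 0.000). Since A1 is tangent to AR there, LR ⟂ AR, so L = R + (0, -4.9) = (-16.50, -4.900). On A1, R sits at bearing 90° from L; a 99° counterclockwise sweep puts G at bearing 189°, so G = L + 4.9·(cos 189°, sin 189°) = (-21.34, -5.667). Then |AG| = |G − A| = 22.08.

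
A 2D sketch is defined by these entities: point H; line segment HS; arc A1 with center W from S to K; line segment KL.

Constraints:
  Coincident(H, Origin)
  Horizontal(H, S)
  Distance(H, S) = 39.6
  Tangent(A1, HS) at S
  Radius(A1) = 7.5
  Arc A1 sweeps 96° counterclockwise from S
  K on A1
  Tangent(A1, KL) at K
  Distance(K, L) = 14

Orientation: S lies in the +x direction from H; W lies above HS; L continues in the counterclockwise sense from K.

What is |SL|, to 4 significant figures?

23.00

H is at the origin; H and S share the same y with |HS| = 39.6 and S on the +x side, so S = (39.60, 0.000). The tangent condition forces WS to be normal to HS, so W = S + (0, 7.5) = (39.60, 7.500). On A1, S sits at bearing -90° from W; a 96° counterclockwise sweep puts K at bearing 6°, so K = W + 7.5·(cos 6°, sin 6°) = (47.06, 8.284). A1 meets KL tangentially, so WK is at right angles to KL, so KL runs along (−sin 6°, cos 6°); with |KL| = 14.0, L = (45.60, 22.21). Then |SL| = |L − S| = 23.00.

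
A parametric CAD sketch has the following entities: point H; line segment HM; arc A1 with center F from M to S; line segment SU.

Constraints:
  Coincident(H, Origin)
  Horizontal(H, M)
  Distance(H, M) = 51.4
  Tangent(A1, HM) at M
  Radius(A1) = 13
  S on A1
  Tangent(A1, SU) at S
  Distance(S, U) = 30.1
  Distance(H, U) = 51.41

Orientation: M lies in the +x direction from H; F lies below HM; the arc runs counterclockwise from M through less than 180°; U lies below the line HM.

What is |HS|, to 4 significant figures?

40.03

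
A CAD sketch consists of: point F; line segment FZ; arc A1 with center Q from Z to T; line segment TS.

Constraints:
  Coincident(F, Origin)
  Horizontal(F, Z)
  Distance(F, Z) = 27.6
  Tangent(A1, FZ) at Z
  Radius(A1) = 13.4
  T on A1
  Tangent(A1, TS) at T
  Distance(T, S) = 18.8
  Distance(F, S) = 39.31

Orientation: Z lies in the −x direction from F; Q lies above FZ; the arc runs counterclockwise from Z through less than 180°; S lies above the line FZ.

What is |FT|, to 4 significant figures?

21.82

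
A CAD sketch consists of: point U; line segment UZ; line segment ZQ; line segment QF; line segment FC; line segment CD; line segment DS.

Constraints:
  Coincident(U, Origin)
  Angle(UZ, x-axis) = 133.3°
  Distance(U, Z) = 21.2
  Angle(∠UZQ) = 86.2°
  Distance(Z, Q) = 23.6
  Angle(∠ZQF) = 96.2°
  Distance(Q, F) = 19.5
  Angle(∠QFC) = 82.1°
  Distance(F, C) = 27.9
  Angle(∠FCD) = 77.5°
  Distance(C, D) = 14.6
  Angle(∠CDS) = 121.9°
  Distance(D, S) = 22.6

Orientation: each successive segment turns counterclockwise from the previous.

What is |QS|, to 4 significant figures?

2.556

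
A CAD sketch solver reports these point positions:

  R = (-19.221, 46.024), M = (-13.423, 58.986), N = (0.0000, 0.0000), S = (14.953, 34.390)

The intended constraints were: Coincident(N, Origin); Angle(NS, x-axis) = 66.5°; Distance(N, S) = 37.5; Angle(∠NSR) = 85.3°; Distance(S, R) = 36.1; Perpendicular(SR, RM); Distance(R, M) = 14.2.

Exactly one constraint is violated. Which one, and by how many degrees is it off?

Perpendicular(SR, RM) — off by 5.30°.

N = (0.00, 0.00) ✓; NS at 66.50° ✓; |NS| = 37.50 ✓; ∠NSR = 85.30° ✓; |SR| = 36.10 ✓; ∠(SR, RM) = 95.30° ✗; |RM| = 14.20 ✓.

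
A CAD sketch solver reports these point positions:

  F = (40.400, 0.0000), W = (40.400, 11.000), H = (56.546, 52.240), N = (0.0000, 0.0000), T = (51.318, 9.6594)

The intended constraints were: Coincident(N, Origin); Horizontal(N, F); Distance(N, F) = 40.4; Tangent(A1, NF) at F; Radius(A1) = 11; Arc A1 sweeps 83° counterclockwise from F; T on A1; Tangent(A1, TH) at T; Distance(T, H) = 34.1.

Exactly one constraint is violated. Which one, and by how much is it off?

Distance(T, H) = 34.1 — off by 8.80.

N = (0.00, 0.00) ✓; N.y = 0.00, F.y = 0.00 ✓; |NF| = 40.40 ✓; ∠(WF, FN) = 90.00° ✓; |WF| = 11.00 ✓; bearing(W→T) − bearing(W→F) = 83.00° ✓; |WT| = 11.00 ✓; ∠(WT, TH) = 90.00° ✓; |TH| = 42.90 ✗.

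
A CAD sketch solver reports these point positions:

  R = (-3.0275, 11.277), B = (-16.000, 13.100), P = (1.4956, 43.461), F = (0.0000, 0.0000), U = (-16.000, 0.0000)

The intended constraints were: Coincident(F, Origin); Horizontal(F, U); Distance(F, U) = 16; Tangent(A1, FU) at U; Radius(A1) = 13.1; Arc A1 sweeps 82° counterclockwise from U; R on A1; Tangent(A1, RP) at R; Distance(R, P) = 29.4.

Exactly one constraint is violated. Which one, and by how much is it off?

Distance(R, P) = 29.4 — off by 3.10.

F = (0.00, 0.00) ✓; F.y = 0.00, U.y = 0.00 ✓; |FU| = 16.00 ✓; ∠(BU, UF) = 90.00° ✓; |BU| = 13.10 ✓; bearing(B→R) − bearing(B→U) = 82.00° ✓; |BR| = 13.10 ✓; ∠(BR, RP) = 90.00° ✓; |RP| = 32.50 ✗.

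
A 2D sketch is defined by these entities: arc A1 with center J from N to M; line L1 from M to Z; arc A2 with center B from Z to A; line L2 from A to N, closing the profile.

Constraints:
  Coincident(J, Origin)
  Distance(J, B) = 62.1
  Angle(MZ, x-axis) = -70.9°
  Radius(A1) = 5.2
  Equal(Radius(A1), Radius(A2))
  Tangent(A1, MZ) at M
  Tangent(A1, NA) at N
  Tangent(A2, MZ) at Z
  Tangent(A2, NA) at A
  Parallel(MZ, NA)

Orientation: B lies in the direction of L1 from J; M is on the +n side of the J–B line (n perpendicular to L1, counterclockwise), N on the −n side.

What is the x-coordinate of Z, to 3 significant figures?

25.2

Tangency of A1 to both parallel lines with radius 5.2 puts M and N at J ± 5.2·n: M = (4.91, 1.70), N = (-4.91, -1.70). Equal radii place Z and A the same way about B: Z = B + 5.2·n = (25.2, -57.0), A = B − 5.2·n = (15.4, -60.4). So Z.x = 25.2.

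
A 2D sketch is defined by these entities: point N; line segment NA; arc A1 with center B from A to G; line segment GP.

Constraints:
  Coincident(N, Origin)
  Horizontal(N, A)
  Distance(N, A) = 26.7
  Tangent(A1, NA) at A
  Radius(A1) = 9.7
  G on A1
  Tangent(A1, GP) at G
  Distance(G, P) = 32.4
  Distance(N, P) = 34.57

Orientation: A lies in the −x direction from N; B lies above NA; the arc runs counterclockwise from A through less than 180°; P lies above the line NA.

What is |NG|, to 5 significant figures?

18.802

Checks: |BG| = 9.700 ✓; ∠(BG, GP) = 90.00° ✓; |GP| = 32.40 ✓; |NP| = 34.57 ✓.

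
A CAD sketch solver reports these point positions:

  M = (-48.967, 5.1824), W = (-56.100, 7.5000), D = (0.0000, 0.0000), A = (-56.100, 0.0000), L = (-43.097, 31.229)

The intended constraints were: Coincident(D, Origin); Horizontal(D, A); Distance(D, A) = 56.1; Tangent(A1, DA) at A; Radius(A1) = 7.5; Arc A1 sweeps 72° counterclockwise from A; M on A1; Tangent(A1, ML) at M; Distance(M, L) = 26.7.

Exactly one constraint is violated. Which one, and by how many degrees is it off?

Tangent(A1, ML) at M — off by 5.30°.

D = (0.00, 0.00) ✓; D.y = 0.00, A.y = 0.00 ✓; |DA| = 56.10 ✓; ∠(WA, AD) = 90.00° ✓; |WA| = 7.500 ✓; bearing(W→M) − bearing(W→A) = 72.00° ✓; |WM| = 7.500 ✓; ∠(WM, ML) = 84.70° ✗; |ML| = 26.70 ✓.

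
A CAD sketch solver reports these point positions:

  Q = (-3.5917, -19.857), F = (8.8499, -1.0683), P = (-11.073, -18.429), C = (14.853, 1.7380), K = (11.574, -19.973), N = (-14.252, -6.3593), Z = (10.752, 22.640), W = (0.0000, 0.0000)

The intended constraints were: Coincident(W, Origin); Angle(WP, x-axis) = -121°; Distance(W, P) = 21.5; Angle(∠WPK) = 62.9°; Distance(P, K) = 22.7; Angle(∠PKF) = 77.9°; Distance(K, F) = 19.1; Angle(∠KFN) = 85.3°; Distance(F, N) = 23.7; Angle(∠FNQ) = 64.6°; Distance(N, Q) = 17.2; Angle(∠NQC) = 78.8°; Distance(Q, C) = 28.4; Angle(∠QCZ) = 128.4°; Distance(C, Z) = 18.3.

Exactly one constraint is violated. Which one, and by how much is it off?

Distance(C, Z) = 18.3 — off by 3.00.

W = (0.00, 0.00) ✓; WP at -121.0° ✓; |WP| = 21.50 ✓; ∠WPK = 62.90° ✓; |PK| = 22.70 ✓; ∠PKF = 77.90° ✓; |KF| = 19.10 ✓; ∠KFN = 85.30° ✓; |FN| = 23.70 ✓; ∠FNQ = 64.60° ✓; |NQ| = 17.20 ✓; ∠NQC = 78.80° ✓; |QC| = 28.40 ✓; ∠QCZ = 128.4° ✓; |CZ| = 21.30 ✗.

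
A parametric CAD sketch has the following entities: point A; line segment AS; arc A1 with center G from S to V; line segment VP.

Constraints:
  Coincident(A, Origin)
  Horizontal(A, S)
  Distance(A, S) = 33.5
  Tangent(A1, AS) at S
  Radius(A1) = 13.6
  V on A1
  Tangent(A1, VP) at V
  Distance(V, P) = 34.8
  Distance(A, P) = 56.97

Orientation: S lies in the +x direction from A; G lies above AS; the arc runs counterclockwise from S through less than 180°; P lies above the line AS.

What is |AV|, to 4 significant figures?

49.61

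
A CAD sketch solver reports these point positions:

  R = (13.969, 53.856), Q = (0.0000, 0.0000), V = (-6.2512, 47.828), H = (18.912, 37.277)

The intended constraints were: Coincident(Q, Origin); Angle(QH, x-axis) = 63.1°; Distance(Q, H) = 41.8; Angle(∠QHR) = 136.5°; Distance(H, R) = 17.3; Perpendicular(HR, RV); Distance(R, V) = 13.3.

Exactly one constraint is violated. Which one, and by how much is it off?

Distance(R, V) = 13.3 — off by 7.80.

Q = (0.00, 0.00) ✓; QH at 63.10° ✓; |QH| = 41.80 ✓; ∠QHR = 136.5° ✓; |HR| = 17.30 ✓; ∠(HR, RV) = 90.00° ✓; |RV| = 21.10 ✗.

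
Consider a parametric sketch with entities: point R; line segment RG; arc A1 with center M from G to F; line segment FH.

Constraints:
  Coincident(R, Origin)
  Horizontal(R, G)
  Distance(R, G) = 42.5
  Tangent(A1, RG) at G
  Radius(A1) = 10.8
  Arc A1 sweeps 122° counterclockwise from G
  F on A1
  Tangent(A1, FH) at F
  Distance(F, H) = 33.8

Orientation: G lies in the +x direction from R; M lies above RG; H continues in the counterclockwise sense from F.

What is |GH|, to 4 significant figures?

46.03

R is at the origin; RG is horizontal with |RG| = 42.5 and G on the +x side, so G = (42.50, 0.000). Since A1 is tangent to RG there, MG ⟂ RG, so M = G + (0, 10.8) = (42.50, 10.80). On A1, G sits at bearing -90° from M; a 122° counterclockwise sweep puts F at bearing 32°, so F = M + 10.8·(cos 32°, sin 32°) = (51.66, 16.52). A1 meets FH tangentially, so MF is at right angles to FH, so FH runs along (−sin 32°, cos 32°); with |FH| = 33.8, H = (33.75, 45.19). Then |GH| = |H − G| = 46.03.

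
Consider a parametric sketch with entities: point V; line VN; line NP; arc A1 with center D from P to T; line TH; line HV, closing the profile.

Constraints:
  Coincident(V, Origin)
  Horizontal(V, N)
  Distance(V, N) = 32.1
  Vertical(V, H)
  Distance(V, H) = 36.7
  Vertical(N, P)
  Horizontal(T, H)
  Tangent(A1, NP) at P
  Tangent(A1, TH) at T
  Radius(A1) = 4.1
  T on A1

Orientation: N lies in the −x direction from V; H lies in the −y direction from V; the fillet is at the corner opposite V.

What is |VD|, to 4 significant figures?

42.97

V is at the origin; VN is horizontal with |VN| = 32.1 and N on the −x side, so N = (-32.10, 0.000). VH is vertical with |VH| = 36.7 and H on the −y side, so H = (0.000, -36.70). The virtual corner opposite V is at (-32.10, -36.70). A1 meets NP tangentially, so DP is at right angles to NP and the tangent condition forces DT to be normal to TH, with radius 4.1, so the center D sits 4.1 in from both sides at D = (-28.00, -32.60). Then |VD| = |D − V| = 42.97.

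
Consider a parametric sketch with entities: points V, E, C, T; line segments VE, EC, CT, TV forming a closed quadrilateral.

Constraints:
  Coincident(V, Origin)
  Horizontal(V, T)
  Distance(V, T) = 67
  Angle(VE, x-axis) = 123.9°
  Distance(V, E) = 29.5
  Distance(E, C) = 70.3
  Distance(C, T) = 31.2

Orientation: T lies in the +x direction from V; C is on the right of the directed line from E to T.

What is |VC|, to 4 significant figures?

43.85

V is at the origin; VT is horizontal with |VT| = 67.0 and T in +x, so T = (67.0, 0). VE runs at 123.9° with |VE| = 29.5, so E = (-16.45, 24.49). C is determined by |EC| = 70.3 and |CT| = 31.2 together: it lies at the intersection of circle(E, 70.3) and circle(T, 31.2). With |ET| = 86.97, the foot of the radical line on ET is 66.30 from E and the perpendicular offset is √(70.3² − 66.30²) = 23.37. Taking the right-of-ET solution: C = (40.59, -16.61).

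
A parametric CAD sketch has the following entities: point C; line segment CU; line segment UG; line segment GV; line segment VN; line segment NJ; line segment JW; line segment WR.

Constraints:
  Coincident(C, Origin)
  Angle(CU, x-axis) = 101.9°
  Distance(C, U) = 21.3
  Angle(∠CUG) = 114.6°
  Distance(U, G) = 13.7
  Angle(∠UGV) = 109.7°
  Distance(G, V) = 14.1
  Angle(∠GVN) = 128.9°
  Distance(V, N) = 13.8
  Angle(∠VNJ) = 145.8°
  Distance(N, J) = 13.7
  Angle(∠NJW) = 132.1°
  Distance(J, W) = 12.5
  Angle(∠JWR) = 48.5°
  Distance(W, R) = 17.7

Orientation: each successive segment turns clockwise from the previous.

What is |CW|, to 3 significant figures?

7.42

C is at the origin; CU runs at 101.9° with length 21.3, so U = (-4.39, 20.8). ∠CUG = 114.6° gives UG at 36.5° from the x-axis; with |UG| = 13.7, G = (6.62, 29.0). ∠UGV = 109.7° gives GV at -33.8° from the x-axis; with |GV| = 14.1, V = (18.3, 21.1). ∠GVN = 128.9° gives VN at -84.9° from the x-axis; with |VN| = 13.8, N = (19.6, 7.40). ∠VNJ = 145.8° gives NJ at -119° from the x-axis; with |NJ| = 13.7, J = (12.9, -4.57). ∠NJW = 132.1° gives JW at -167° from the x-axis; with |JW| = 12.5, W = (0.722, -7.38). Then |CW| = |W − C| = 7.42.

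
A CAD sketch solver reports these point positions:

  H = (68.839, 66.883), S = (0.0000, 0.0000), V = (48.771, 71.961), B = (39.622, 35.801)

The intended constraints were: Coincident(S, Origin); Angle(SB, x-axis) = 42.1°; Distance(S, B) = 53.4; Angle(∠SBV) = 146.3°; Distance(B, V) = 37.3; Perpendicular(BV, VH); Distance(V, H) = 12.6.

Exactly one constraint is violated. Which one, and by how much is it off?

Distance(V, H) = 12.6 — off by 8.10.

S = (0.00, 0.00) ✓; SB at 42.10° ✓; |SB| = 53.40 ✓; ∠SBV = 146.3° ✓; |BV| = 37.30 ✓; ∠(BV, VH) = 90.00° ✓; |VH| = 20.70 ✗.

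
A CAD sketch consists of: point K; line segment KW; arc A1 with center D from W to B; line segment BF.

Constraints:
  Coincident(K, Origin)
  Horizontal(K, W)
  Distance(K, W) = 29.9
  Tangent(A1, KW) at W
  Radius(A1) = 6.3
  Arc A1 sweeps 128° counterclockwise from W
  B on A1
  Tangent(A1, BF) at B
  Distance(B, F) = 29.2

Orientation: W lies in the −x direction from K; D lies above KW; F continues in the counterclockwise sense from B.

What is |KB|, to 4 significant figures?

26.93

Since A1 is tangent to KW there, DW ⟂ KW, so D = W + (0, 6.3) = (-29.90, 6.300). On A1, W sits at bearing -90° from D; a 128° counterclockwise sweep puts B at bearing 38°, so B = D + 6.3·(cos 38°, sin 38°) = (-24.94, 10.18). Then |KB| = |B − K| = 26.93.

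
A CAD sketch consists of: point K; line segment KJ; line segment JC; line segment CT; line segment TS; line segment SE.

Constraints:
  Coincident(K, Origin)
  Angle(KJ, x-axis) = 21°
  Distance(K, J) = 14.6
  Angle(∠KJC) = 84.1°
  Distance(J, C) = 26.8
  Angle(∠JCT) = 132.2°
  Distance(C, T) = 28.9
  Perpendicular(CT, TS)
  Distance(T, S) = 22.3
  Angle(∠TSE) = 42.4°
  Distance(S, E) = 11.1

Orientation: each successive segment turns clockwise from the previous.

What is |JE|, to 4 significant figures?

39.83

CT ⟂ TS, so TS runs at 147.3°; with |TS| = 22.3, S = (-13.77, -32.91). ∠TSE = 42.4° gives SE at 9.700° from the x-axis; with |SE| = 11.1, E = (-2.826, -31.04). Then |JE| = |E − J| = 39.83.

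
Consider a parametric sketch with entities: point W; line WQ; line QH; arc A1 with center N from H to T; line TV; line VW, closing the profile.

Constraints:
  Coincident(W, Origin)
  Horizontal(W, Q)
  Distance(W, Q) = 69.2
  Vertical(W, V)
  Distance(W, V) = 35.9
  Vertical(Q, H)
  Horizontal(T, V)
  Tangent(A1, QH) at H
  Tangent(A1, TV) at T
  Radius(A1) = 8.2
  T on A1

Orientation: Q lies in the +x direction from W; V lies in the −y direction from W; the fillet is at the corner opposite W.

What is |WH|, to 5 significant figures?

74.538

W is at the origin; W and Q share the same y with |WQ| = 69.2 and Q on the +x side, so Q = (69.200, 0.0000). W and V share the same x with |WV| = 35.9 and V on the −y side, so V = (0.0000, -35.900). The virtual corner opposite W is at (69.200, -35.900). The tangent condition forces NH to be normal to QH and since A1 is tangent to TV there, NT ⟂ TV, with radius 8.2, so the center N sits 8.2 in from both sides at N = (61.000, -27.700). That places the tangent points at H = (69.200, -27.700) on QH and T = (61.000, -35.900) on TV. Then |WH| = |H − W| = 74.538.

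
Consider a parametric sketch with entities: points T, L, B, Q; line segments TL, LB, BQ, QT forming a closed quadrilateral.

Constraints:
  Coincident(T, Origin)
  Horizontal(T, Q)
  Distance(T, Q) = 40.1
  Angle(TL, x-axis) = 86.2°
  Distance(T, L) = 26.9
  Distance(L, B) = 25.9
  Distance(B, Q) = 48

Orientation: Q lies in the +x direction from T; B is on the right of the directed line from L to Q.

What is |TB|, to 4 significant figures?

8.301

T is at the origin; TQ is horizontal with |TQ| = 40.1 and Q in +x, so Q = (40.1, 0). TL runs at 86.2° with |TL| = 26.9, so L = (1.783, 26.84). B is determined by |LB| = 25.9 and |BQ| = 48.0 together: it lies at the intersection of circle(L, 25.9) and circle(Q, 48.0). With |LQ| = 46.78, the foot of the radical line on LQ is 5.936 from L and the perpendicular offset is √(25.9² − 5.936²) = 25.21. Taking the right-of-LQ solution: B = (-7.819, 2.786).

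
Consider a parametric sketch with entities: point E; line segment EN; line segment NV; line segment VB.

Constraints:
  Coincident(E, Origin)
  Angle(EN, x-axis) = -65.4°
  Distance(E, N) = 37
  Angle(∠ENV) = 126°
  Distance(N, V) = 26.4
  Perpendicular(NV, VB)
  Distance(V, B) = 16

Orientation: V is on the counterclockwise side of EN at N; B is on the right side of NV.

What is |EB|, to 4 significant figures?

66.54

∠ENV = 126.0°, so NV runs at -65.4° + (180° − 126.0°) = -11.40° from the x-axis; with |NV| = 26.4, V = N + 26.4·(cos -11.40°, sin -11.40°) = (41.28, -38.86). The perpendicularity gives VB at right angles to NV; with |VB| = 16.0 on the right of NV, B = V + 16.0·(-0.1977, -0.9803) = (38.12, -54.54). Then |EB| = |B − E| = 66.54.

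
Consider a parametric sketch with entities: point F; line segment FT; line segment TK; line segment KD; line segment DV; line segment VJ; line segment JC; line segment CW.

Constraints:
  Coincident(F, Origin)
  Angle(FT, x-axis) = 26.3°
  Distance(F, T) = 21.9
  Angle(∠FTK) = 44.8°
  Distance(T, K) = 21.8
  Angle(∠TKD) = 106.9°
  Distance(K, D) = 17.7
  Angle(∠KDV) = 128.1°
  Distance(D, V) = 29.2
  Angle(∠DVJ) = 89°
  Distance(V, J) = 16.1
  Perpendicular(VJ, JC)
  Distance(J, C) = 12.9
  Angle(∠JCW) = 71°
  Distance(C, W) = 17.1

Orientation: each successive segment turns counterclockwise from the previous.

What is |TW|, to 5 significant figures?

37.874

F is at the origin; FT runs at 26.3° with length 21.9, so T = (19.633, 9.7033). ∠FTK = 44.8° gives TK at 161.50° from the x-axis; with |TK| = 21.8, K = (-1.0404, 16.621). ∠TKD = 106.9° gives KD at -125.40° from the x-axis; with |KD| = 17.7, D = (-11.294, 2.1927). ∠KDV = 128.1° gives DV at -73.500° from the x-axis; with |DV| = 29.2, V = (-3.0004, -25.805). ∠DVJ = 89.0° gives VJ at 17.500° from the x-axis; with |VJ| = 16.1, J = (12.354, -20.963). VJ is perpendicular to JC, so JC runs at 107.50°; with |JC| = 12.9, C = (8.4753, -8.6605). ∠JCW = 71.0° gives CW at -143.50° from the x-axis; with |CW| = 17.1, W = (-5.2706, -18.832). Then |TW| = |W − T| = 37.874.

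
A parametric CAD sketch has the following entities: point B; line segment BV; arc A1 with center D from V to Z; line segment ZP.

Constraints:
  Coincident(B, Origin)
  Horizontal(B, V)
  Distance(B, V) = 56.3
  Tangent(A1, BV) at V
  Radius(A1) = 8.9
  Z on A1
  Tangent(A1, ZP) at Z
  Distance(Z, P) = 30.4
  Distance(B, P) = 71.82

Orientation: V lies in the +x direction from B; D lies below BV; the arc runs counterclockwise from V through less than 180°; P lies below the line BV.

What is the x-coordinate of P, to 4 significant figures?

59.36

Checks: |DZ| = 8.900 ✓; ∠(DZ, ZP) = 90.00° ✓; |ZP| = 30.40 ✓; |BP| = 71.82 ✓.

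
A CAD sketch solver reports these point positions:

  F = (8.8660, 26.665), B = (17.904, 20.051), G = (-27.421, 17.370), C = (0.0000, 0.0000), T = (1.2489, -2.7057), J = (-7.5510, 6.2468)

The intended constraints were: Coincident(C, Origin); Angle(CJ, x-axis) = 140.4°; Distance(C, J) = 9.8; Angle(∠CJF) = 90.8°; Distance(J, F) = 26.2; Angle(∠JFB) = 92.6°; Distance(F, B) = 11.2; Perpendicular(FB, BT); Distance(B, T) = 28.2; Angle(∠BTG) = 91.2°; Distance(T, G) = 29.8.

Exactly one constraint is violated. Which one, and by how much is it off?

Distance(T, G) = 29.8 — off by 5.20.

C = (0.00, 0.00) ✓; CJ at 140.4° ✓; |CJ| = 9.800 ✓; ∠CJF = 90.80° ✓; |JF| = 26.20 ✓; ∠JFB = 92.60° ✓; |FB| = 11.20 ✓; ∠(FB, BT) = 90.00° ✓; |BT| = 28.20 ✓; ∠BTG = 91.20° ✓; |TG| = 35.00 ✗.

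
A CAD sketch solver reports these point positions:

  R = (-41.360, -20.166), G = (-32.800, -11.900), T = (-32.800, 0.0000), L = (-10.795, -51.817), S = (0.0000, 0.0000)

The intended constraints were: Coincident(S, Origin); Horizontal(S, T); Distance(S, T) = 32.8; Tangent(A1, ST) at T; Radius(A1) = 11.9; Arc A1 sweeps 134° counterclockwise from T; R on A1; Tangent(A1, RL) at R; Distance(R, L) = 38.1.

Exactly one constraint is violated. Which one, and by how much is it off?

Distance(R, L) = 38.1 — off by 5.90.

S = (0.00, 0.00) ✓; S.y = 0.00, T.y = 0.00 ✓; |ST| = 32.80 ✓; ∠(GT, TS) = 90.00° ✓; |GT| = 11.90 ✓; bearing(G→R) − bearing(G→T) = 134.0° ✓; |GR| = 11.90 ✓; ∠(GR, RL) = 90.00° ✓; |RL| = 44.00 ✗.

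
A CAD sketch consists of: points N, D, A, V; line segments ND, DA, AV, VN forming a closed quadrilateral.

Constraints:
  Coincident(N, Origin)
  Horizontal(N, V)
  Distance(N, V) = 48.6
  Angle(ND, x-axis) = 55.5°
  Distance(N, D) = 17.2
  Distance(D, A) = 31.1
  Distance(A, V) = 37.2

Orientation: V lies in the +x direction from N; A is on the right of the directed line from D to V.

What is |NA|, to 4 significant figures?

22.41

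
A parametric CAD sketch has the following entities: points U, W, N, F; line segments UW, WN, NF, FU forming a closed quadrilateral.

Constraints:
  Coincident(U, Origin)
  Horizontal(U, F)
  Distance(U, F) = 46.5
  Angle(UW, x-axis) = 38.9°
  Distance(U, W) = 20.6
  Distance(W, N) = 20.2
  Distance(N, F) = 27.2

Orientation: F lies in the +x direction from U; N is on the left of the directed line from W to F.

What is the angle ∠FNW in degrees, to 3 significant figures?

87.3°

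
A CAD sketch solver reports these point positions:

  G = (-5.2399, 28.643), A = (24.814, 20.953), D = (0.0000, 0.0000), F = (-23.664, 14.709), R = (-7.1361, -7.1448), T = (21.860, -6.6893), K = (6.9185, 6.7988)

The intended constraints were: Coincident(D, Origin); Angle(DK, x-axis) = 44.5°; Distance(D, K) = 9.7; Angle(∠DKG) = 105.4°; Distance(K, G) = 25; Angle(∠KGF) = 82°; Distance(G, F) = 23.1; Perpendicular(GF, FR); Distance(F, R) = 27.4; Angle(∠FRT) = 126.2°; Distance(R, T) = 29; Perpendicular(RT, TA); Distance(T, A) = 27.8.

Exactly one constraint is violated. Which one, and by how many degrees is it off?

Perpendicular(RT, TA) — off by 7.00°.

D = (0.00, 0.00) ✓; DK at 44.50° ✓; |DK| = 9.700 ✓; ∠DKG = 105.4° ✓; |KG| = 25.00 ✓; ∠KGF = 82.00° ✓; |GF| = 23.10 ✓; ∠(GF, FR) = 90.00° ✓; |FR| = 27.40 ✓; ∠FRT = 126.2° ✓; |RT| = 29.00 ✓; ∠(RT, TA) = 83.00° ✗; |TA| = 27.80 ✓.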